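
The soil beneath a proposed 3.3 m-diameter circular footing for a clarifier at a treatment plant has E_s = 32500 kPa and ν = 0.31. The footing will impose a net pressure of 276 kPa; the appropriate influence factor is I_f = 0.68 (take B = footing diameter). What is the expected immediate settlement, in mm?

Immediate (elastic) settlement: S_e = q·B·(1−ν²)/E_s · I_f.
S_e = 276 × 3.3 × (1 − 0.31²) / 32500 × 0.68
    = 276 × 3.3 × 0.9039 / 32500 × 0.68
    = 0.01723 m = 17.23 mm

S_e ≈ 17.2 mm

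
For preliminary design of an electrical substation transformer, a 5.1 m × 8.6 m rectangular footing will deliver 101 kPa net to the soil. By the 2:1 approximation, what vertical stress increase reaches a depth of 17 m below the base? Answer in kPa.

Δσ_z ≈ 7.83 kPa

By the 2:1 method the load spreads at 1 horizontal : 2 vertical, so at depth z the loaded area has grown by z in each plan dimension:
Δσ = qBL/((B+z)(L+z)) = 101×5.1×8.6/((5.1+17)(8.6+17)) = 7.8299 kPa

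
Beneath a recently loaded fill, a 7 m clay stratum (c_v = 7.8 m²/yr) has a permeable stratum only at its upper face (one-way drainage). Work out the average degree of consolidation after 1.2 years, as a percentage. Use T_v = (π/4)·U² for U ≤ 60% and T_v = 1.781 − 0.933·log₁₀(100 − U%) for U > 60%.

U ≈ 49.3 %

Drainage path length: H_d = H = 7 m (single drainage).
T_v = c_v·t/H_d² = 7.8×1.2/7² = 0.19102.
T_v = 0.19102 corresponds to the U ≤ 60% branch:
U = √(4T_v/π) = 0.4932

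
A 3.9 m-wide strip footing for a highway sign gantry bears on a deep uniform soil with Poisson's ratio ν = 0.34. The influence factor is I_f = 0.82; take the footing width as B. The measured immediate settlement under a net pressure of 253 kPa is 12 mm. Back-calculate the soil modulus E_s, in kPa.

S_e = q·B·(1−ν²)/E_s · I_f  ⇒  E_s = q·B·(1−ν²)·I_f / S_e.
E_s = 253 × 3.9 × 0.8844 × 0.82 / 0.012 = 59630 kPa

E_s ≈ 59600 kPa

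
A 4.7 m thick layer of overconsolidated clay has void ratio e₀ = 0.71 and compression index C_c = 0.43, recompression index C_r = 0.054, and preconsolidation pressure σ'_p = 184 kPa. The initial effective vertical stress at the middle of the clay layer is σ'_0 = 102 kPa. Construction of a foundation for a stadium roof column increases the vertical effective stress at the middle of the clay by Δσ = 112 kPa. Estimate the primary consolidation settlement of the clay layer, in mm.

Final effective stress: σ'_f = 102 + 112 = 214 kPa.
σ'_f = 214 > σ'_p = 184 kPa, so the stress path crosses the preconsolidation pressure — recompression up to σ'_p, then virgin compression beyond:
S_c = H/(1+e₀)·[C_r·log₁₀(σ'_p/σ'_0) + C_c·log₁₀(σ'_f/σ'_p)]
    = 4.7/1.71 × [0.054×log₁₀(184/102) + 0.43×log₁₀(214/184)]
    = 2.7485 × [0.013836 + 0.028206] = 0.1156 m

S_c ≈ 116 mm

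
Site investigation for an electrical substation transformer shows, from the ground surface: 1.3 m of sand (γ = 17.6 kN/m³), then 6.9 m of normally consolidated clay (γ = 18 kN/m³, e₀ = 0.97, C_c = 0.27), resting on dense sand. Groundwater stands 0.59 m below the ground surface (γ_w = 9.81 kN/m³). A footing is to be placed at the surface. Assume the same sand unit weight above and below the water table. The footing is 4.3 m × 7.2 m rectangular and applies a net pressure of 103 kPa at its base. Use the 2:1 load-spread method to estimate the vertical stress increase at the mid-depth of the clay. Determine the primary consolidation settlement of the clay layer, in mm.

S_c ≈ 210 mm

Mid-depth of clay below the ground surface: z = 1.3 + 6.9/2 = 4.75 m.
Total vertical stress at mid-clay: σ_v = 17.6×1.3 + 18×3.45 = 84.98 kPa.
Pore pressure: u = 9.81×(4.75 − 0.59) = 40.81 kPa.
Initial effective stress: σ'_0 = σ_v − u = 84.98 − 40.81 = 44.17 kPa.
Stress increase at mid-clay by the 2:1 spreading method:
Δσ = qBL/((B+z)(L+z)) = 103×4.3×7.2/((4.3+4.75)(7.2+4.75)) = 29.486 kPa
Final effective stress: σ'_f = σ'_0 + Δσ = 44.17 + 29.486 = 73.656 kPa.
Normally consolidated clay, so the full stress increment lies on the virgin compression line:
S_c = C_c·H/(1+e₀)·log₁₀(σ'_f/σ'_0) = 0.27×6.9/(1+0.97)×log₁₀(73.656/44.17)
    = 0.94569 × 0.22208 = 0.21 m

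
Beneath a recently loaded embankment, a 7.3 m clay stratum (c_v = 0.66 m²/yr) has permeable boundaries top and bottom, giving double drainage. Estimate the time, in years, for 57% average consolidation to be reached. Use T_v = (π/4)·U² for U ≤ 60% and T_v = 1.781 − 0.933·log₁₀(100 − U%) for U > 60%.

t ≈ 5.15 years

Drainage path length: H_d = H/2 = 3.65 m (double drainage).
U ≤ 60%: T_v = (π/4)·U² = (π/4)×0.57² = 0.25518.
t = T_v·H_d²/c_v = 0.25518×3.65²/0.66 = 5.151 years.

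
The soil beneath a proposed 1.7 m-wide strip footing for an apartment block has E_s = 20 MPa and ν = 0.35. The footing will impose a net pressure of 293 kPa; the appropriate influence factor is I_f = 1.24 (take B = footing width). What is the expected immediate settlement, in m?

S_e ≈ 0.0271 m

Immediate (elastic) settlement: S_e = q·B·(1−ν²)/E_s · I_f.
E_s = 20 MPa = 20000 kPa.
S_e = 293 × 1.7 × (1 − 0.35²) / 20000 × 1.24
    = 293 × 1.7 × 0.8775 / 20000 × 1.24
    = 0.0271 m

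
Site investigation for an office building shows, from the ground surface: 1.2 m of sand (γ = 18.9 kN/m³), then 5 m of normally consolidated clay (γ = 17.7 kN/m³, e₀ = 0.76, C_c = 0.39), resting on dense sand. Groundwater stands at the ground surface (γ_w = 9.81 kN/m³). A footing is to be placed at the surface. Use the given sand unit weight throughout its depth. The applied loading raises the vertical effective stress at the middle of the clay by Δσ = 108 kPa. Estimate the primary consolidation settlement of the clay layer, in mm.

Mid-depth of clay below the ground surface: z = 1.2 + 5/2 = 3.7 m.
Total vertical stress at mid-clay: σ_v = 18.9×1.2 + 17.7×2.5 = 66.93 kPa.
Pore pressure: u = 9.81×(3.7 − 0) = 36.297 kPa.
Initial effective stress: σ'_0 = σ_v − u = 66.93 − 36.297 = 30.633 kPa.
Final effective stress: σ'_f = σ'_0 + Δσ = 30.633 + 108 = 138.63 kPa.
Normally consolidated clay, so the full stress increment lies on the virgin compression line:
S_c = C_c·H/(1+e₀)·log₁₀(σ'_f/σ'_0) = 0.39×5/(1+0.76)×log₁₀(138.63/30.633)
    = 1.108 × 0.65567 = 0.7265 m

S_c ≈ 726 mm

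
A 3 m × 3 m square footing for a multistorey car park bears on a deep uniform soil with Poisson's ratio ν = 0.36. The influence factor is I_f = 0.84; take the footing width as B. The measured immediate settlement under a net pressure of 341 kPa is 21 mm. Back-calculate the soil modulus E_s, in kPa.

E_s ≈ 35600 kPa

S_e = q·B·(1−ν²)/E_s · I_f  ⇒  E_s = q·B·(1−ν²)·I_f / S_e.
E_s = 341 × 3 × 0.8704 × 0.84 / 0.021 = 35620 kPa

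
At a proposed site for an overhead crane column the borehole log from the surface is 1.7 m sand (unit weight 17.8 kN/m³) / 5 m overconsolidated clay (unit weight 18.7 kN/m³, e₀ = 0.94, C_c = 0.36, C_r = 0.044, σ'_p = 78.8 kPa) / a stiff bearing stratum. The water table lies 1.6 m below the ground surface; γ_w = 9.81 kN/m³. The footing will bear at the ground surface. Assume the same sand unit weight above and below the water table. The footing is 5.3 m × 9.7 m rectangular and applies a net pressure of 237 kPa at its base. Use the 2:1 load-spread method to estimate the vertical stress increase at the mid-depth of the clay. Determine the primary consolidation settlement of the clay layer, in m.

S_c ≈ 0.263 m

Mid-depth of clay below the ground surface: z = 1.7 + 5/2 = 4.2 m.
Total vertical stress at mid-clay: σ_v = 17.8×1.7 + 18.7×2.5 = 77.01 kPa.
Pore pressure: u = 9.81×(4.2 − 1.6) = 25.506 kPa.
Initial effective stress: σ'_0 = σ_v − u = 77.01 − 25.506 = 51.504 kPa.
Stress increase at mid-clay by the 2:1 spreading method:
Δσ = qBL/((B+z)(L+z)) = 237×5.3×9.7/((5.3+4.2)(9.7+4.2)) = 92.269 kPa
Final effective stress: σ'_f = 51.504 + 92.269 = 143.77 kPa.
σ'_f = 143.77 > σ'_p = 78.8 kPa, so the stress path crosses the preconsolidation pressure — recompression up to σ'_p, then virgin compression beyond:
S_c = H/(1+e₀)·[C_r·log₁₀(σ'_p/σ'_0) + C_c·log₁₀(σ'_f/σ'_p)]
    = 5/1.94 × [0.044×log₁₀(78.8/51.504) + 0.36×log₁₀(143.77/78.8)]
    = 2.5773 × [0.0081262 + 0.094011] = 0.2632 m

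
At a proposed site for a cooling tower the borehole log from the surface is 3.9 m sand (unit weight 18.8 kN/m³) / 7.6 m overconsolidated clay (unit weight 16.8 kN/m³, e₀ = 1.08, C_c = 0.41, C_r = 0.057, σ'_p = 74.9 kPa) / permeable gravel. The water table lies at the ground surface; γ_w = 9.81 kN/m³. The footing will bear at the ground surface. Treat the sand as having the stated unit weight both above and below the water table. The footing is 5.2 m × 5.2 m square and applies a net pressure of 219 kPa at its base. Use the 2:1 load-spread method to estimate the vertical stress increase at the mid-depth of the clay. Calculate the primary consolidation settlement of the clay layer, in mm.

Mid-depth of clay below the ground surface: z = 3.9 + 7.6/2 = 7.7 m.
Total vertical stress at mid-clay: σ_v = 18.8×3.9 + 16.8×3.8 = 137.16 kPa.
Pore pressure: u = 9.81×(7.7 − 0) = 75.537 kPa.
Initial effective stress: σ'_0 = σ_v − u = 137.16 − 75.537 = 61.623 kPa.
Stress increase at mid-clay by the 2:1 spreading method:
Δσ = qBL/((B+z)(L+z)) = 219×5.2×5.2/((5.2+7.7)(5.2+7.7)) = 35.585 kPa
Final effective stress: σ'_f = 61.623 + 35.585 = 97.208 kPa.
σ'_f = 97.208 > σ'_p = 74.9 kPa, so the stress path crosses the preconsolidation pressure — recompression up to σ'_p, then virgin compression beyond:
S_c = H/(1+e₀)·[C_r·log₁₀(σ'_p/σ'_0) + C_c·log₁₀(σ'_f/σ'_p)]
    = 7.6/2.08 × [0.057×log₁₀(74.9/61.623) + 0.41×log₁₀(97.208/74.9)]
    = 3.6538 × [0.0048301 + 0.04642] = 0.1873 m

S_c ≈ 187 mm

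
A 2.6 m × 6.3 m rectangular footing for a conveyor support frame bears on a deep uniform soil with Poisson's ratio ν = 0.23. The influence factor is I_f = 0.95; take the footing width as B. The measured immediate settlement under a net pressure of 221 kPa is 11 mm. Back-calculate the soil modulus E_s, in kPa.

S_e = q·B·(1−ν²)/E_s · I_f  ⇒  E_s = q·B·(1−ν²)·I_f / S_e.
E_s = 221 × 2.6 × 0.9471 × 0.95 / 0.011 = 47000 kPa

E_s ≈ 47000 kPa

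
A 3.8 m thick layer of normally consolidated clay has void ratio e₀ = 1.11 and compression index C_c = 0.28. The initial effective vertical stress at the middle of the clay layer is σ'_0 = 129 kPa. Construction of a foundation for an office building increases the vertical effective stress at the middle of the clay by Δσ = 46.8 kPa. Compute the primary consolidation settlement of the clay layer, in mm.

Final effective stress: σ'_f = σ'_0 + Δσ = 129 + 46.8 = 175.8 kPa.
Normally consolidated clay, so the full stress increment lies on the virgin compression line:
S_c = C_c·H/(1+e₀)·log₁₀(σ'_f/σ'_0) = 0.28×3.8/(1+1.11)×log₁₀(175.8/129)
    = 0.50427 × 0.13443 = 0.06779 m

S_c ≈ 67.8 mm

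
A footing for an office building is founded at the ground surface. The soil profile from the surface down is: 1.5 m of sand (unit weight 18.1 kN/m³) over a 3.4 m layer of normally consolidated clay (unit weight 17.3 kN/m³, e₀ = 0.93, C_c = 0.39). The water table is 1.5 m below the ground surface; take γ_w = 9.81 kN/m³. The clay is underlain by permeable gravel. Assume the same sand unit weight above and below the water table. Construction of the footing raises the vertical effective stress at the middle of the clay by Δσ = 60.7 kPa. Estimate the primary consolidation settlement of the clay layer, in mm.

Mid-depth of clay below the ground surface: z = 1.5 + 3.4/2 = 3.2 m.
Total vertical stress at mid-clay: σ_v = 18.1×1.5 + 17.3×1.7 = 56.56 kPa.
Pore pressure: u = 9.81×(3.2 − 1.5) = 16.677 kPa.
Initial effective stress: σ'_0 = σ_v − u = 56.56 − 16.677 = 39.883 kPa.
Final effective stress: σ'_f = σ'_0 + Δσ = 39.883 + 60.7 = 100.58 kPa.
Normally consolidated clay, so the full stress increment lies on the virgin compression line:
S_c = C_c·H/(1+e₀)·log₁₀(σ'_f/σ'_0) = 0.39×3.4/(1+0.93)×log₁₀(100.58/39.883)
    = 0.68705 × 0.40172 = 0.276 m

S_c ≈ 276 mm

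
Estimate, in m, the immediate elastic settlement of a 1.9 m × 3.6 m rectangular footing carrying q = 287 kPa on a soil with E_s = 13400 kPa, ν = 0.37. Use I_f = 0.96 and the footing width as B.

S_e ≈ 0.0337 m

Immediate (elastic) settlement: S_e = q·B·(1−ν²)/E_s · I_f.
S_e = 287 × 1.9 × (1 − 0.37²) / 13400 × 0.96
    = 287 × 1.9 × 0.8631 / 13400 × 0.96
    = 0.03372 m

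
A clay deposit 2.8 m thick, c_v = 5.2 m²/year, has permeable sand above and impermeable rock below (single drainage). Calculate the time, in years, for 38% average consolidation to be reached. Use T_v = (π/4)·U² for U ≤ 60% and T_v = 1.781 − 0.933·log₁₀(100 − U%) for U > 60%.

t ≈ 0.171 years

Drainage path length: H_d = H = 2.8 m (single drainage).
U ≤ 60%: T_v = (π/4)·U² = (π/4)×0.38² = 0.11341.
t = T_v·H_d²/c_v = 0.11341×2.8²/5.2 = 0.171 years.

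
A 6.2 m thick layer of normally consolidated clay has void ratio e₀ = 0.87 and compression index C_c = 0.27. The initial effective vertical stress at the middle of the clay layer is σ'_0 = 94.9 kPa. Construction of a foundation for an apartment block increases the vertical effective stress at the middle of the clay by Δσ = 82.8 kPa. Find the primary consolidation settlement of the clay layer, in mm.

Final effective stress: σ'_f = σ'_0 + Δσ = 94.9 + 82.8 = 177.7 kPa.
Normally consolidated clay, so the full stress increment lies on the virgin compression line:
S_c = C_c·H/(1+e₀)·log₁₀(σ'_f/σ'_0) = 0.27×6.2/(1+0.87)×log₁₀(177.7/94.9)
    = 0.89519 × 0.27242 = 0.2439 m

S_c ≈ 244 mm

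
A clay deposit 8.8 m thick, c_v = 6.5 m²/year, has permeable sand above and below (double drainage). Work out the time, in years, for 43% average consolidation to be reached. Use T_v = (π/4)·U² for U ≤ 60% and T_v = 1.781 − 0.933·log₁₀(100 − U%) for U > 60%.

t ≈ 0.433 years

Drainage path length: H_d = H/2 = 4.4 m (double drainage).
U ≤ 60%: T_v = (π/4)·U² = (π/4)×0.43² = 0.14522.
t = T_v·H_d²/c_v = 0.14522×4.4²/6.5 = 0.4325 years.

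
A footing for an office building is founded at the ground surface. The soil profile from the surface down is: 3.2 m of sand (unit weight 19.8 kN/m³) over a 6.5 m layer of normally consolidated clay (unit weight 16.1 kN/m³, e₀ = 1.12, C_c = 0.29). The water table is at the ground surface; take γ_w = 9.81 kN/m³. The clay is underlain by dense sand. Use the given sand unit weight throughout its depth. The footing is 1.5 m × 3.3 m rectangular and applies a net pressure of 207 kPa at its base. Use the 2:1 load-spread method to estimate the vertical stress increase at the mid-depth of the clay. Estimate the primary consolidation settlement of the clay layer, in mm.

S_c ≈ 86.8 mm

Mid-depth of clay below the ground surface: z = 3.2 + 6.5/2 = 6.45 m.
Total vertical stress at mid-clay: σ_v = 19.8×3.2 + 16.1×3.25 = 115.69 kPa.
Pore pressure: u = 9.81×(6.45 − 0) = 63.275 kPa.
Initial effective stress: σ'_0 = σ_v − u = 115.69 − 63.275 = 52.415 kPa.
Stress increase at mid-clay by the 2:1 spreading method:
Δσ = qBL/((B+z)(L+z)) = 207×1.5×3.3/((1.5+6.45)(3.3+6.45)) = 13.219 kPa
Final effective stress: σ'_f = σ'_0 + Δσ = 52.415 + 13.219 = 65.634 kPa.
Normally consolidated clay, so the full stress increment lies on the virgin compression line:
S_c = C_c·H/(1+e₀)·log₁₀(σ'_f/σ'_0) = 0.29×6.5/(1+1.12)×log₁₀(65.634/52.415)
    = 0.88915 × 0.097673 = 0.08685 m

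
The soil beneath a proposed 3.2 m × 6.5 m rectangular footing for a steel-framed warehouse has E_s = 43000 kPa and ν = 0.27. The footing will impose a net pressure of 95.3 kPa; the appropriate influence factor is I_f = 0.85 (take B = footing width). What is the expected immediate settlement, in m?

Immediate (elastic) settlement: S_e = q·B·(1−ν²)/E_s · I_f.
S_e = 95.3 × 3.2 × (1 − 0.27²) / 43000 × 0.85
    = 95.3 × 3.2 × 0.9271 / 43000 × 0.85
    = 0.005589 m

S_e ≈ 0.00559 m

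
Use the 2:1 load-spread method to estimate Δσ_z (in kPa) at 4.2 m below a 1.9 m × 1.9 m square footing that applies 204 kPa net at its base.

By the 2:1 method the load spreads at 1 horizontal : 2 vertical, so at depth z the loaded area has grown by z in each plan dimension:
Δσ = qBL/((B+z)(L+z)) = 204×1.9×1.9/((1.9+4.2)(1.9+4.2)) = 19.791 kPa

Δσ_z ≈ 19.8 kPa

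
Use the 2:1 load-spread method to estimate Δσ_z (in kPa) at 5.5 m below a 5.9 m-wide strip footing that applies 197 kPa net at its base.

By the 2:1 method the load spreads at 1 horizontal : 2 vertical, so at depth z the loaded area has grown by z in each plan dimension:
Δσ = qB/(B+z) = 197×5.9/(5.9+5.5) = 101.96 kPa

Δσ_z ≈ 102 kPa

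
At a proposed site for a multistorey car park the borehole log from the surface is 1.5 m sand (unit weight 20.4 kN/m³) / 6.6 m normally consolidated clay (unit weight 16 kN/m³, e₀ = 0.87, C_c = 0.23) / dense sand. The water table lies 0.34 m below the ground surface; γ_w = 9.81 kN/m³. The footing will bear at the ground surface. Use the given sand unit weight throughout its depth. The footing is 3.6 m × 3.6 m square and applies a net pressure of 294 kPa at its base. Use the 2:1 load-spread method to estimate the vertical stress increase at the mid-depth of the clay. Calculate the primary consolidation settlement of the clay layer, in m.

Mid-depth of clay below the ground surface: z = 1.5 + 6.6/2 = 4.8 m.
Total vertical stress at mid-clay: σ_v = 20.4×1.5 + 16×3.3 = 83.4 kPa.
Pore pressure: u = 9.81×(4.8 − 0.34) = 43.753 kPa.
Initial effective stress: σ'_0 = σ_v − u = 83.4 − 43.753 = 39.647 kPa.
Stress increase at mid-clay by the 2:1 spreading method:
Δσ = qBL/((B+z)(L+z)) = 294×3.6×3.6/((3.6+4.8)(3.6+4.8)) = 54 kPa
Final effective stress: σ'_f = σ'_0 + Δσ = 39.647 + 54 = 93.647 kPa.
Normally consolidated clay, so the full stress increment lies on the virgin compression line:
S_c = C_c·H/(1+e₀)·log₁₀(σ'_f/σ'_0) = 0.23×6.6/(1+0.87)×log₁₀(93.647/39.647)
    = 0.81176 × 0.37328 = 0.303 m

S_c ≈ 0.303 m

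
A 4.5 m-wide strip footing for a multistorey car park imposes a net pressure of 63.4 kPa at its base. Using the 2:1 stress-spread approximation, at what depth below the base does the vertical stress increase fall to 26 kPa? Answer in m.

z ≈ 6.47 m

2:1 spreading — at depth z the loaded area has grown by z in each plan dimension:
qB/(B+z) = Δσ_z ⇒ z = qB/Δσ_z − B = 63.4×4.5/26 − 4.5 = 6.473 m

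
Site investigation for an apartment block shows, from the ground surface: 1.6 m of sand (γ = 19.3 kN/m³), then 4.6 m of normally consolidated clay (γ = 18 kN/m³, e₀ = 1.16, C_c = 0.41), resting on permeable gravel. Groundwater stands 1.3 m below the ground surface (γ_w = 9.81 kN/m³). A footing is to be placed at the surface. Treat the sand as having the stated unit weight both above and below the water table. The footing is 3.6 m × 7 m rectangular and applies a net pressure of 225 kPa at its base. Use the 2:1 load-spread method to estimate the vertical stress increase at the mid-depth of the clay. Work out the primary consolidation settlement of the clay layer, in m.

Mid-depth of clay below the ground surface: z = 1.6 + 4.6/2 = 3.9 m.
Total vertical stress at mid-clay: σ_v = 19.3×1.6 + 18×2.3 = 72.28 kPa.
Pore pressure: u = 9.81×(3.9 − 1.3) = 25.506 kPa.
Initial effective stress: σ'_0 = σ_v − u = 72.28 − 25.506 = 46.774 kPa.
Stress increase at mid-clay by the 2:1 spreading method:
Δσ = qBL/((B+z)(L+z)) = 225×3.6×7/((3.6+3.9)(7+3.9)) = 69.358 kPa
Final effective stress: σ'_f = σ'_0 + Δσ = 46.774 + 69.358 = 116.13 kPa.
Normally consolidated clay, so the full stress increment lies on the virgin compression line:
S_c = C_c·H/(1+e₀)·log₁₀(σ'_f/σ'_0) = 0.41×4.6/(1+1.16)×log₁₀(116.13/46.774)
    = 0.87315 × 0.39494 = 0.3448 m

S_c ≈ 0.345 m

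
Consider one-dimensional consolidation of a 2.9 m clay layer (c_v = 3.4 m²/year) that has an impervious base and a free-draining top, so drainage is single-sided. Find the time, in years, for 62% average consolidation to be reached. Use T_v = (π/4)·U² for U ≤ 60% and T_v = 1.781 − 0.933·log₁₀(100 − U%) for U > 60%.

t ≈ 0.76 years

Drainage path length: H_d = H = 2.9 m (single drainage).
U > 60%: T_v = 1.781 − 0.933·log₁₀(100 − 62) = 0.30706.
t = T_v·H_d²/c_v = 0.30706×2.9²/3.4 = 0.7595 years.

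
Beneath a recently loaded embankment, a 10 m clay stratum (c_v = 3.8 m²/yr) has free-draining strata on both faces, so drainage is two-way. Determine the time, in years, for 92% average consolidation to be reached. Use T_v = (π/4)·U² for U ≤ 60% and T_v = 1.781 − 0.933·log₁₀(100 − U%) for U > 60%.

t ≈ 6.17 years

Drainage path length: H_d = H/2 = 5 m (double drainage).
U > 60%: T_v = 1.781 − 0.933·log₁₀(100 − 92) = 0.93842.
t = T_v·H_d²/c_v = 0.93842×5²/3.8 = 6.174 years.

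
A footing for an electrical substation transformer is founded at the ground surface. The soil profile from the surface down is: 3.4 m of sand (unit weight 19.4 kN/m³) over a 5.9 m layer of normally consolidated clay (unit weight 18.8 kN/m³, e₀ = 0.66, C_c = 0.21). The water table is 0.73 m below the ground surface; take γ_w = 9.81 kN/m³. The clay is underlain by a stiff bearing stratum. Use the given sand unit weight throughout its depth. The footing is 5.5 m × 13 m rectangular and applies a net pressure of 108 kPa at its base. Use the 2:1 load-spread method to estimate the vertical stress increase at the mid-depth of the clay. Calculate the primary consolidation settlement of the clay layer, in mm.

S_c ≈ 133 mm

Mid-depth of clay below the ground surface: z = 3.4 + 5.9/2 = 6.35 m.
Total vertical stress at mid-clay: σ_v = 19.4×3.4 + 18.8×2.95 = 121.42 kPa.
Pore pressure: u = 9.81×(6.35 − 0.73) = 55.132 kPa.
Initial effective stress: σ'_0 = σ_v − u = 121.42 − 55.132 = 66.288 kPa.
Stress increase at mid-clay by the 2:1 spreading method:
Δσ = qBL/((B+z)(L+z)) = 108×5.5×13/((5.5+6.35)(13+6.35)) = 33.677 kPa
Final effective stress: σ'_f = σ'_0 + Δσ = 66.288 + 33.677 = 99.965 kPa.
Normally consolidated clay, so the full stress increment lies on the virgin compression line:
S_c = C_c·H/(1+e₀)·log₁₀(σ'_f/σ'_0) = 0.21×5.9/(1+0.66)×log₁₀(99.965/66.288)
    = 0.74639 × 0.17841 = 0.1332 m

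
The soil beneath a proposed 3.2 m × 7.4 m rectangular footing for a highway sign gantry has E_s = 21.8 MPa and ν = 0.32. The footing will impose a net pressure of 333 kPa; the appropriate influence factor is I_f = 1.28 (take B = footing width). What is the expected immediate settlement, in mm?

S_e ≈ 56.2 mm

Immediate (elastic) settlement: S_e = q·B·(1−ν²)/E_s · I_f.
E_s = 21.8 MPa = 21800 kPa.
S_e = 333 × 3.2 × (1 − 0.32²) / 21800 × 1.28
    = 333 × 3.2 × 0.8976 / 21800 × 1.28
    = 0.05616 m = 56.16 mm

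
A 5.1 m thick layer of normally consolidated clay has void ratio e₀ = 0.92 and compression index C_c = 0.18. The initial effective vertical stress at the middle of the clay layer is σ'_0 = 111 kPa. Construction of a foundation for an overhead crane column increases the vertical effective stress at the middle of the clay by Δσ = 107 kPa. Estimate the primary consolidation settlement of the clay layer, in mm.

Final effective stress: σ'_f = σ'_0 + Δσ = 111 + 107 = 218 kPa.
Normally consolidated clay, so the full stress increment lies on the virgin compression line:
S_c = C_c·H/(1+e₀)·log₁₀(σ'_f/σ'_0) = 0.18×5.1/(1+0.92)×log₁₀(218/111)
    = 0.47812 × 0.29313 = 0.1402 m

S_c ≈ 140 mm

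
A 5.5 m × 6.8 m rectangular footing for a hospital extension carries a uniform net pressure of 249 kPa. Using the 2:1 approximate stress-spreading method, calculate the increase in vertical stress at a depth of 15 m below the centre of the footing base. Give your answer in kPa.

Δσ_z ≈ 20.8 kPa

By the 2:1 method the load spreads at 1 horizontal : 2 vertical, so at depth z the loaded area has grown by z in each plan dimension:
Δσ = qBL/((B+z)(L+z)) = 249×5.5×6.8/((5.5+15)(6.8+15)) = 20.838 kPa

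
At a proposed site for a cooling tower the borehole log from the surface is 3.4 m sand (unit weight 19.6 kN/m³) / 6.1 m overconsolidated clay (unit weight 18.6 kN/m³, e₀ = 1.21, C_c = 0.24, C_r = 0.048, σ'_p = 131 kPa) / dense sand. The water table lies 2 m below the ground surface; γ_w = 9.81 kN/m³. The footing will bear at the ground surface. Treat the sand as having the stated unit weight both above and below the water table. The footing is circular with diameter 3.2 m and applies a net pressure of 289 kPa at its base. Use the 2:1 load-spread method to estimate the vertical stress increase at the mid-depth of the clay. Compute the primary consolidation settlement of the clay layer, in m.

Mid-depth of clay below the ground surface: z = 3.4 + 6.1/2 = 6.45 m.
Total vertical stress at mid-clay: σ_v = 19.6×3.4 + 18.6×3.05 = 123.37 kPa.
Pore pressure: u = 9.81×(6.45 − 2) = 43.655 kPa.
Initial effective stress: σ'_0 = σ_v − u = 123.37 − 43.655 = 79.715 kPa.
Stress increase at mid-clay by the 2:1 spreading method:
Δσ ≈ qD²/(D+z)² = 289×3.2²/(3.2+6.45)² = 31.779 kPa
Final effective stress: σ'_f = 79.715 + 31.779 = 111.49 kPa.
σ'_f = 111.49 ≤ σ'_p = 131 kPa, so the clay remains overconsolidated and only the recompression index applies:
S_c = C_r·H/(1+e₀)·log₁₀(σ'_f/σ'_0) = 0.048×6.1/2.21×log₁₀(111.49/79.715)
    = 0.13249 × 0.1457 = 0.0193 m

S_c ≈ 0.0193 m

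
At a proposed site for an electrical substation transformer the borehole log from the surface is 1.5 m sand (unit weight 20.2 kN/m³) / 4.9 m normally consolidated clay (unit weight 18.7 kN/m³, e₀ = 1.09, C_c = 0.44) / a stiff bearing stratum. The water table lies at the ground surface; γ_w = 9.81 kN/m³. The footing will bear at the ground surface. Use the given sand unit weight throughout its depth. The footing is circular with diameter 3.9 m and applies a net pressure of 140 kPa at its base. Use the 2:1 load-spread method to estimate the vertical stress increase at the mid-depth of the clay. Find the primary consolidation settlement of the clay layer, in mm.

S_c ≈ 293 mm

Mid-depth of clay below the ground surface: z = 1.5 + 4.9/2 = 3.95 m.
Total vertical stress at mid-clay: σ_v = 20.2×1.5 + 18.7×2.45 = 76.115 kPa.
Pore pressure: u = 9.81×(3.95 − 0) = 38.75 kPa.
Initial effective stress: σ'_0 = σ_v − u = 76.115 − 38.75 = 37.365 kPa.
Stress increase at mid-clay by the 2:1 spreading method:
Δσ ≈ qD²/(D+z)² = 140×3.9²/(3.9+3.95)² = 34.556 kPa
Final effective stress: σ'_f = σ'_0 + Δσ = 37.365 + 34.556 = 71.921 kPa.
Normally consolidated clay, so the full stress increment lies on the virgin compression line:
S_c = C_c·H/(1+e₀)·log₁₀(σ'_f/σ'_0) = 0.44×4.9/(1+1.09)×log₁₀(71.921/37.365)
    = 1.0316 × 0.28439 = 0.2934 m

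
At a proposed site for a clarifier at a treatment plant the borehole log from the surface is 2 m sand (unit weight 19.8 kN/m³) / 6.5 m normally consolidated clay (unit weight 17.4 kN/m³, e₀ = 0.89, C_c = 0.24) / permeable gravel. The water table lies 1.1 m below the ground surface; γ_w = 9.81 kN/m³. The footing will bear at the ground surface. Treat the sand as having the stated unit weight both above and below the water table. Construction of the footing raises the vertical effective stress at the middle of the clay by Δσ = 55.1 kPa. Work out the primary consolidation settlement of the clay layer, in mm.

Mid-depth of clay below the ground surface: z = 2 + 6.5/2 = 5.25 m.
Total vertical stress at mid-clay: σ_v = 19.8×2 + 17.4×3.25 = 96.15 kPa.
Pore pressure: u = 9.81×(5.25 − 1.1) = 40.712 kPa.
Initial effective stress: σ'_0 = σ_v − u = 96.15 − 40.712 = 55.438 kPa.
Final effective stress: σ'_f = σ'_0 + Δσ = 55.438 + 55.1 = 110.54 kPa.
Normally consolidated clay, so the full stress increment lies on the virgin compression line:
S_c = C_c·H/(1+e₀)·log₁₀(σ'_f/σ'_0) = 0.24×6.5/(1+0.89)×log₁₀(110.54/55.438)
    = 0.8254 × 0.29971 = 0.2474 m

S_c ≈ 247 mm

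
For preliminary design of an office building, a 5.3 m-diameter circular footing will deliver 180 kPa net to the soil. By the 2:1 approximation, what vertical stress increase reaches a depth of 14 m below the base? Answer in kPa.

By the 2:1 method the load spreads at 1 horizontal : 2 vertical, so at depth z the loaded area has grown by z in each plan dimension:
Δσ ≈ qD²/(D+z)² = 180×5.3²/(5.3+14)² = 13.574 kPa

Δσ_z ≈ 13.6 kPa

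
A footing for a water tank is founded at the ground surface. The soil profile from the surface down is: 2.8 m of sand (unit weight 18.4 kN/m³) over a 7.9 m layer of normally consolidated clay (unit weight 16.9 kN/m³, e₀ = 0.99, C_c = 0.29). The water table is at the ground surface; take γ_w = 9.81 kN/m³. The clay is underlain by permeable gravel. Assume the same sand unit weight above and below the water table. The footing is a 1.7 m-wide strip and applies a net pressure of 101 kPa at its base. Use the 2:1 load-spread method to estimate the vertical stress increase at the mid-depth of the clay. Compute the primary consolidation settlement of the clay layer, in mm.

Mid-depth of clay below the ground surface: z = 2.8 + 7.9/2 = 6.75 m.
Total vertical stress at mid-clay: σ_v = 18.4×2.8 + 16.9×3.95 = 118.27 kPa.
Pore pressure: u = 9.81×(6.75 − 0) = 66.218 kPa.
Initial effective stress: σ'_0 = σ_v − u = 118.27 − 66.218 = 52.052 kPa.
Stress increase at mid-clay by the 2:1 spreading method:
Δσ = qB/(B+z) = 101×1.7/(1.7+6.75) = 20.32 kPa
Final effective stress: σ'_f = σ'_0 + Δσ = 52.052 + 20.32 = 72.372 kPa.
Normally consolidated clay, so the full stress increment lies on the virgin compression line:
S_c = C_c·H/(1+e₀)·log₁₀(σ'_f/σ'_0) = 0.29×7.9/(1+0.99)×log₁₀(72.372/52.052)
    = 1.1513 × 0.14313 = 0.1648 m

S_c ≈ 165 mm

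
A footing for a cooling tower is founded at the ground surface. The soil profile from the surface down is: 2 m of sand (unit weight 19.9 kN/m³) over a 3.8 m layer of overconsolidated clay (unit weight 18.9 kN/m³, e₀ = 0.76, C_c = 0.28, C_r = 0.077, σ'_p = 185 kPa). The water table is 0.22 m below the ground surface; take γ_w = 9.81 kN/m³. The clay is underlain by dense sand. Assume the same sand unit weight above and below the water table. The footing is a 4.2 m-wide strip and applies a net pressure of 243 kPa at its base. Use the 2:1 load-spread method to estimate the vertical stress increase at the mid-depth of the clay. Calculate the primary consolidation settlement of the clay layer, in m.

S_c ≈ 0.103 m

Mid-depth of clay below the ground surface: z = 2 + 3.8/2 = 3.9 m.
Total vertical stress at mid-clay: σ_v = 19.9×2 + 18.9×1.9 = 75.71 kPa.
Pore pressure: u = 9.81×(3.9 − 0.22) = 36.101 kPa.
Initial effective stress: σ'_0 = σ_v − u = 75.71 − 36.101 = 39.609 kPa.
Stress increase at mid-clay by the 2:1 spreading method:
Δσ = qB/(B+z) = 243×4.2/(4.2+3.9) = 126 kPa
Final effective stress: σ'_f = 39.609 + 126 = 165.61 kPa.
σ'_f = 165.61 ≤ σ'_p = 185 kPa, so the clay remains overconsolidated and only the recompression index applies:
S_c = C_r·H/(1+e₀)·log₁₀(σ'_f/σ'_0) = 0.077×3.8/1.76×log₁₀(165.61/39.609)
    = 0.16625 × 0.62129 = 0.1033 m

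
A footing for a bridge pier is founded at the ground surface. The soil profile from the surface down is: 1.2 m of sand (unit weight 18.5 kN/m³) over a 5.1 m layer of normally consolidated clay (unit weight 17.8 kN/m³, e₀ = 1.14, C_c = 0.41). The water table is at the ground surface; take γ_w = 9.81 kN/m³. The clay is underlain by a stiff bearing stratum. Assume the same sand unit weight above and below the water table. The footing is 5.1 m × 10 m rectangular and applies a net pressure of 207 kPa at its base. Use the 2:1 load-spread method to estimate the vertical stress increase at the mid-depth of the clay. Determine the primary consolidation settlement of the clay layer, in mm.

Mid-depth of clay below the ground surface: z = 1.2 + 5.1/2 = 3.75 m.
Total vertical stress at mid-clay: σ_v = 18.5×1.2 + 17.8×2.55 = 67.59 kPa.
Pore pressure: u = 9.81×(3.75 − 0) = 36.788 kPa.
Initial effective stress: σ'_0 = σ_v − u = 67.59 − 36.788 = 30.802 kPa.
Stress increase at mid-clay by the 2:1 spreading method:
Δσ = qBL/((B+z)(L+z)) = 207×5.1×10/((5.1+3.75)(10+3.75)) = 86.755 kPa
Final effective stress: σ'_f = σ'_0 + Δσ = 30.802 + 86.755 = 117.56 kPa.
Normally consolidated clay, so the full stress increment lies on the virgin compression line:
S_c = C_c·H/(1+e₀)·log₁₀(σ'_f/σ'_0) = 0.41×5.1/(1+1.14)×log₁₀(117.56/30.802)
    = 0.9771 × 0.58168 = 0.5684 m

S_c ≈ 568 mm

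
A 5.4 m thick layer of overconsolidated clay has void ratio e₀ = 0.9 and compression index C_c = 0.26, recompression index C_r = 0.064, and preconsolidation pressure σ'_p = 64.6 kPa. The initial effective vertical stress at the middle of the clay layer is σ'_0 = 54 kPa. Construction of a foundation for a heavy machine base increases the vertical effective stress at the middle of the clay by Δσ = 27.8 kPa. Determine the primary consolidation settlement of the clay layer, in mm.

Final effective stress: σ'_f = 54 + 27.8 = 81.8 kPa.
σ'_f = 81.8 > σ'_p = 64.6 kPa, so the stress path crosses the preconsolidation pressure — recompression up to σ'_p, then virgin compression beyond:
S_c = H/(1+e₀)·[C_r·log₁₀(σ'_p/σ'_0) + C_c·log₁₀(σ'_f/σ'_p)]
    = 5.4/1.9 × [0.064×log₁₀(64.6/54) + 0.26×log₁₀(81.8/64.6)]
    = 2.8421 × [0.0049817 + 0.026655] = 0.08991 m

S_c ≈ 89.9 mm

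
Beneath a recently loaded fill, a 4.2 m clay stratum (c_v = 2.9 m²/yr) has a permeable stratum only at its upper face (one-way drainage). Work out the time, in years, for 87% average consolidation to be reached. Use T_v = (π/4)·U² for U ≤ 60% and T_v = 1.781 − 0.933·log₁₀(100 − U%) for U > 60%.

Drainage path length: H_d = H = 4.2 m (single drainage).
U > 60%: T_v = 1.781 − 0.933·log₁₀(100 − 87) = 0.74169.
t = T_v·H_d²/c_v = 0.74169×4.2²/2.9 = 4.512 years.

t ≈ 4.51 years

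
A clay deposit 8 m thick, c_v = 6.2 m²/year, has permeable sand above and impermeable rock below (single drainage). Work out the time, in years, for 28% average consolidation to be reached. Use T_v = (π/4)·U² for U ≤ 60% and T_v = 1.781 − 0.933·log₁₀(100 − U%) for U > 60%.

t ≈ 0.636 years

Drainage path length: H_d = H = 8 m (single drainage).
U ≤ 60%: T_v = (π/4)·U² = (π/4)×0.28² = 0.061575.
t = T_v·H_d²/c_v = 0.061575×8²/6.2 = 0.6356 years.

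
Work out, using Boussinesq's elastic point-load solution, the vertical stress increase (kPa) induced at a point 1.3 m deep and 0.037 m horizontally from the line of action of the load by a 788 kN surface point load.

Boussinesq vertical stress below a point load on an elastic half-space:
Δσ_z = 3P/(2πz²) · [1 + (r/z)²]^(−5/2)
r/z = 0.037/1.3 = 0.028462; [1+(r/z)²]^(−5/2) = 0.99798.
Δσ_z = 3×788/(2π×1.3²) × 0.99798 = 222.63 × 0.99798 = 222.2 kPa

Δσ_z ≈ 222 kPa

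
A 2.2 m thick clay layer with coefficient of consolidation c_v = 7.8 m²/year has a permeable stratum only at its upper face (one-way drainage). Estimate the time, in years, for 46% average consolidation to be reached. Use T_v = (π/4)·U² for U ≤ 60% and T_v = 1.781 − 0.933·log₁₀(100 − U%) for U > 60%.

t ≈ 0.103 years

Drainage path length: H_d = H = 2.2 m (single drainage).
U ≤ 60%: T_v = (π/4)·U² = (π/4)×0.46² = 0.16619.
t = T_v·H_d²/c_v = 0.16619×2.2²/7.8 = 0.1031 years.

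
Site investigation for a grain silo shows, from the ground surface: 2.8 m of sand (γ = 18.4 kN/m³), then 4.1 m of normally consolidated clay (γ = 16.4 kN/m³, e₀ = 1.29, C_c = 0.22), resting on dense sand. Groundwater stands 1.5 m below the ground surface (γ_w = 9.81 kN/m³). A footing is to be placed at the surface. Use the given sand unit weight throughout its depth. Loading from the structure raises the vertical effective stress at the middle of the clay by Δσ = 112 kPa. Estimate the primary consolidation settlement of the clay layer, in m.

Mid-depth of clay below the ground surface: z = 2.8 + 4.1/2 = 4.85 m.
Total vertical stress at mid-clay: σ_v = 18.4×2.8 + 16.4×2.05 = 85.14 kPa.
Pore pressure: u = 9.81×(4.85 − 1.5) = 32.864 kPa.
Initial effective stress: σ'_0 = σ_v − u = 85.14 − 32.864 = 52.276 kPa.
Final effective stress: σ'_f = σ'_0 + Δσ = 52.276 + 112 = 164.28 kPa.
Normally consolidated clay, so the full stress increment lies on the virgin compression line:
S_c = C_c·H/(1+e₀)·log₁₀(σ'_f/σ'_0) = 0.22×4.1/(1+1.29)×log₁₀(164.28/52.276)
    = 0.39389 × 0.49728 = 0.1959 m

S_c ≈ 0.196 m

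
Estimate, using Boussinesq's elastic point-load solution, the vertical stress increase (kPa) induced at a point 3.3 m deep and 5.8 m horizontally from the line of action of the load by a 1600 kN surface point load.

Boussinesq vertical stress below a point load on an elastic half-space:
Δσ_z = 3P/(2πz²) · [1 + (r/z)²]^(−5/2)
r/z = 5.8/3.3 = 1.7576; [1+(r/z)²]^(−5/2) = 0.029576.
Δσ_z = 3×1600/(2π×3.3²) × 0.029576 = 70.151 × 0.029576 = 2.075 kPa

Δσ_z ≈ 2.07 kPa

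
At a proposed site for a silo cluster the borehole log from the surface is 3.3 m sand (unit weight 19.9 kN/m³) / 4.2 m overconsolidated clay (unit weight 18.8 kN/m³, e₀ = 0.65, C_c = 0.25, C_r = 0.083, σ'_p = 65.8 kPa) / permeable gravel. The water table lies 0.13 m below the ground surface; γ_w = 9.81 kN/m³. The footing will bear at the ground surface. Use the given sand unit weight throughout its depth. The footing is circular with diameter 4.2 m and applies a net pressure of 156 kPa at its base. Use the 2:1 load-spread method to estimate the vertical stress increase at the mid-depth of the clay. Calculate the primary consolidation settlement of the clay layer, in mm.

S_c ≈ 84.3 mm

Mid-depth of clay below the ground surface: z = 3.3 + 4.2/2 = 5.4 m.
Total vertical stress at mid-clay: σ_v = 19.9×3.3 + 18.8×2.1 = 105.15 kPa.
Pore pressure: u = 9.81×(5.4 − 0.13) = 51.699 kPa.
Initial effective stress: σ'_0 = σ_v − u = 105.15 − 51.699 = 53.451 kPa.
Stress increase at mid-clay by the 2:1 spreading method:
Δσ ≈ qD²/(D+z)² = 156×4.2²/(4.2+5.4)² = 29.859 kPa
Final effective stress: σ'_f = 53.451 + 29.859 = 83.31 kPa.
σ'_f = 83.31 > σ'_p = 65.8 kPa, so the stress path crosses the preconsolidation pressure — recompression up to σ'_p, then virgin compression beyond:
S_c = H/(1+e₀)·[C_r·log₁₀(σ'_p/σ'_0) + C_c·log₁₀(σ'_f/σ'_p)]
    = 4.2/1.65 × [0.083×log₁₀(65.8/53.451) + 0.25×log₁₀(83.31/65.8)]
    = 2.5455 × [0.0074924 + 0.025618] = 0.08428 m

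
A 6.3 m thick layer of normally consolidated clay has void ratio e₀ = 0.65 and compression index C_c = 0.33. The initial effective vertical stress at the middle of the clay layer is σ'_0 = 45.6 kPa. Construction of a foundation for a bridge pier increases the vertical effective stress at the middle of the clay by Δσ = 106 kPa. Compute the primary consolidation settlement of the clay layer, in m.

S_c ≈ 0.657 m

Final effective stress: σ'_f = σ'_0 + Δσ = 45.6 + 106 = 151.6 kPa.
Normally consolidated clay, so the full stress increment lies on the virgin compression line:
S_c = C_c·H/(1+e₀)·log₁₀(σ'_f/σ'_0) = 0.33×6.3/(1+0.65)×log₁₀(151.6/45.6)
    = 1.26 × 0.52173 = 0.6574 m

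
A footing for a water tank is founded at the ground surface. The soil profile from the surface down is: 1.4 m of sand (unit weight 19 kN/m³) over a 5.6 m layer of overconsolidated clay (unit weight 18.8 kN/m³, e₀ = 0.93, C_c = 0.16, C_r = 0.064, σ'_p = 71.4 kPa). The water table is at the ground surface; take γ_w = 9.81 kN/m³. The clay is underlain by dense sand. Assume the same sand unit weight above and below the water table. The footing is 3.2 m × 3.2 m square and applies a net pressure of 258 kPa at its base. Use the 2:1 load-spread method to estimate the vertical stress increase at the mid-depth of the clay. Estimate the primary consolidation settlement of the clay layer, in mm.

Mid-depth of clay below the ground surface: z = 1.4 + 5.6/2 = 4.2 m.
Total vertical stress at mid-clay: σ_v = 19×1.4 + 18.8×2.8 = 79.24 kPa.
Pore pressure: u = 9.81×(4.2 − 0) = 41.202 kPa.
Initial effective stress: σ'_0 = σ_v − u = 79.24 − 41.202 = 38.038 kPa.
Stress increase at mid-clay by the 2:1 spreading method:
Δσ = qBL/((B+z)(L+z)) = 258×3.2×3.2/((3.2+4.2)(3.2+4.2)) = 48.245 kPa
Final effective stress: σ'_f = 38.038 + 48.245 = 86.283 kPa.
σ'_f = 86.283 > σ'_p = 71.4 kPa, so the stress path crosses the preconsolidation pressure — recompression up to σ'_p, then virgin compression beyond:
S_c = H/(1+e₀)·[C_r·log₁₀(σ'_p/σ'_0) + C_c·log₁₀(σ'_f/σ'_p)]
    = 5.6/1.93 × [0.064×log₁₀(71.4/38.038) + 0.16×log₁₀(86.283/71.4)]
    = 2.9016 × [0.017503 + 0.013156] = 0.08896 m

S_c ≈ 89 mm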